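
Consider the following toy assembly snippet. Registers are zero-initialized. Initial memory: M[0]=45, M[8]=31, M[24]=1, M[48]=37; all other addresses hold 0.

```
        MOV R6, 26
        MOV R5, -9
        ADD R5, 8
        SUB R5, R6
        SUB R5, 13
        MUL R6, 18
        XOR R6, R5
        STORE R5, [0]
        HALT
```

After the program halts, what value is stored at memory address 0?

MOV R6, 26 → R6=26
MOV R5, -9 → R5=-9
ADD R5, 8 → R5=(-9)+8=-1
SUB R5, R6 → R5=(-1)-26=-27
SUB R5, 13 → R5=(-27)-13=-40
MUL R6, 18 → R6=26*18=468
XOR R6, R5 → R6=468^(-40)=-500
STORE R5, [0] → M[0]=-40
halt.

-40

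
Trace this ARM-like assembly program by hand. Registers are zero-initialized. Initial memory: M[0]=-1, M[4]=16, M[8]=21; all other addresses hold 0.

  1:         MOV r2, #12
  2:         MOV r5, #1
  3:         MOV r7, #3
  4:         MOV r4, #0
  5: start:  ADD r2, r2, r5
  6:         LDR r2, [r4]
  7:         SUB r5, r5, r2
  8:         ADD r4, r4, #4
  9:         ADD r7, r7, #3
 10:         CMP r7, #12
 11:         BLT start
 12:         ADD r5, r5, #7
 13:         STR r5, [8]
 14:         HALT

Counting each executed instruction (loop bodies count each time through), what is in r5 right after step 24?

after MOV r2, #12: r2=12
after MOV r5, #1: r5=1
after MOV r7, #3: r7=3
after MOV r4, #0: r4=0
after ADD r2, r2, r5: r2=12+1=13
after LDR r2, [r4]: r2=M[0]=-1
after SUB r5, r5, r2: r5=1-(-1)=2
after ADD r4, r4, #4: r4=0+4=4
after ADD r7, r7, #3: r7=3+3=6
CMP r7, #12  (cmp 6,12)
BLT start: taken
after ADD r2, r2, r5: r2=(-1)+2=1
after LDR r2, [r4]: r2=M[4]=16
after SUB r5, r5, r2: r5=2-16=-14
after ADD r4, r4, #4: r4=4+4=8
after ADD r7, r7, #3: r7=6+3=9
CMP r7, #12  (cmp 9,12)
BLT start: taken
after ADD r2, r2, r5: r2=16+(-14)=2
after LDR r2, [r4]: r2=M[8]=21
after SUB r5, r5, r2: r5=(-14)-21=-35
after ADD r4, r4, #4: r4=8+4=12
after ADD r7, r7, #3: r7=9+3=12
CMP r7, #12  (cmp 12,12)
After step 24: r5 = -35.

-35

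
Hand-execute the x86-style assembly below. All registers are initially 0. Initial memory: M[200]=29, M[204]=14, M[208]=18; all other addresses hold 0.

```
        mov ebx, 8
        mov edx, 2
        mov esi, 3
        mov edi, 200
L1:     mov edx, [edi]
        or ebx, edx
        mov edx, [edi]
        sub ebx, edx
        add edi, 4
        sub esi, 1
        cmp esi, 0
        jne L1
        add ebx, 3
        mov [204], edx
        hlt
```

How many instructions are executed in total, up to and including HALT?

31

ebx=8
edx=2
esi=3
edi=200
edx=M[200]=29
ebx=8|29=29
edx=M[200]=29
ebx=29-29=0
edi=200+4=204
esi=3-1=2
cmp esi, 0  (cmp 2,0)
jne L1: taken
edx=M[204]=14
ebx=0|14=14
edx=M[204]=14
ebx=14-14=0
edi=204+4=208
esi=2-1=1
cmp esi, 0  (cmp 1,0)
jne L1: taken
edx=M[208]=18
ebx=0|18=18
edx=M[208]=18
ebx=18-18=0
edi=208+4=212
esi=1-1=0
cmp esi, 0  (cmp 0,0)
jne L1: not taken
ebx=0+3=3
mov [204], edx → M[204]=18
halt.
Total executed instructions: 31.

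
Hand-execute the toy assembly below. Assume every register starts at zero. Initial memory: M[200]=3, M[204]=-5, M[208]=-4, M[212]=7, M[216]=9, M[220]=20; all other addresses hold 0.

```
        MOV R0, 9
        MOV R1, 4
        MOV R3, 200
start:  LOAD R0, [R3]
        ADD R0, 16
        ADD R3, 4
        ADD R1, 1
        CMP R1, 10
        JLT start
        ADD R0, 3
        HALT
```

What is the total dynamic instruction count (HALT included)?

MOV R0, 9 → R0=9
MOV R1, 4 → R1=4
MOV R3, 200 → R3=200
LOAD R0, [R3] → R0=M[200]=3
ADD R0, 16 → R0=3+16=19
ADD R3, 4 → R3=200+4=204
ADD R1, 1 → R1=4+1=5
CMP R1, 10  (cmp 5,10)
JLT start: taken
LOAD R0, [R3] → R0=M[204]=-5
ADD R0, 16 → R0=(-5)+16=11
ADD R3, 4 → R3=204+4=208
ADD R1, 1 → R1=5+1=6
CMP R1, 10  (cmp 6,10)
JLT start: taken
LOAD R0, [R3] → R0=M[208]=-4
ADD R0, 16 → R0=(-4)+16=12
ADD R3, 4 → R3=208+4=212
ADD R1, 1 → R1=6+1=7
CMP R1, 10  (cmp 7,10)
JLT start: taken
LOAD R0, [R3] → R0=M[212]=7
ADD R0, 16 → R0=7+16=23
ADD R3, 4 → R3=212+4=216
ADD R1, 1 → R1=7+1=8
CMP R1, 10  (cmp 8,10)
JLT start: taken
LOAD R0, [R3] → R0=M[216]=9
ADD R0, 16 → R0=9+16=25
ADD R3, 4 → R3=216+4=220
ADD R1, 1 → R1=8+1=9
CMP R1, 10  (cmp 9,10)
JLT start: taken
LOAD R0, [R3] → R0=M[220]=20
ADD R0, 16 → R0=20+16=36
ADD R3, 4 → R3=220+4=224
ADD R1, 1 → R1=9+1=10
CMP R1, 10  (cmp 10,10)
JLT start: not taken
ADD R0, 3 → R0=36+3=39
halt.
Total executed instructions: 41.

41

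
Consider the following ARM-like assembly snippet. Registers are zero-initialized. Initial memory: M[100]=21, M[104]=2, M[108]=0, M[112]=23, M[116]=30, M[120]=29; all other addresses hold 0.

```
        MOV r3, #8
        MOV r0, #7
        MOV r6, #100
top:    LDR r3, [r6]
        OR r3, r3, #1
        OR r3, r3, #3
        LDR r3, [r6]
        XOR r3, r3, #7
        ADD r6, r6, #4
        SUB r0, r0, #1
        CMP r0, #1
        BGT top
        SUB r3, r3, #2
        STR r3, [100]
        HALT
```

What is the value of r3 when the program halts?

MOV r3, #8 → r3=8
MOV r0, #7 → r0=7
MOV r6, #100 → r6=100
LDR r3, [r6] → r3=M[100]=21
OR r3, r3, #1 → r3=21|1=21
OR r3, r3, #3 → r3=21|3=23
LDR r3, [r6] → r3=M[100]=21
XOR r3, r3, #7 → r3=21^7=18
ADD r6, r6, #4 → r6=100+4=104
SUB r0, r0, #1 → r0=7-1=6
CMP r0, #1  (cmp 6,1)
BGT top: taken
LDR r3, [r6] → r3=M[104]=2
OR r3, r3, #1 → r3=2|1=3
OR r3, r3, #3 → r3=3|3=3
LDR r3, [r6] → r3=M[104]=2
XOR r3, r3, #7 → r3=2^7=5
ADD r6, r6, #4 → r6=104+4=108
SUB r0, r0, #1 → r0=6-1=5
CMP r0, #1  (cmp 5,1)
BGT top: taken
LDR r3, [r6] → r3=M[108]=0
OR r3, r3, #1 → r3=0|1=1
OR r3, r3, #3 → r3=1|3=3
LDR r3, [r6] → r3=M[108]=0
XOR r3, r3, #7 → r3=0^7=7
ADD r6, r6, #4 → r6=108+4=112
SUB r0, r0, #1 → r0=5-1=4
CMP r0, #1  (cmp 4,1)
BGT top: taken
LDR r3, [r6] → r3=M[112]=23
OR r3, r3, #1 → r3=23|1=23
OR r3, r3, #3 → r3=23|3=23
LDR r3, [r6] → r3=M[112]=23
XOR r3, r3, #7 → r3=23^7=16
ADD r6, r6, #4 → r6=112+4=116
SUB r0, r0, #1 → r0=4-1=3
CMP r0, #1  (cmp 3,1)
BGT top: taken
LDR r3, [r6] → r3=M[116]=30
OR r3, r3, #1 → r3=30|1=31
OR r3, r3, #3 → r3=31|3=31
LDR r3, [r6] → r3=M[116]=30
XOR r3, r3, #7 → r3=30^7=25
ADD r6, r6, #4 → r6=116+4=120
SUB r0, r0, #1 → r0=3-1=2
CMP r0, #1  (cmp 2,1)
BGT top: taken
LDR r3, [r6] → r3=M[120]=29
OR r3, r3, #1 → r3=29|1=29
OR r3, r3, #3 → r3=29|3=31
LDR r3, [r6] → r3=M[120]=29
XOR r3, r3, #7 → r3=29^7=26
ADD r6, r6, #4 → r6=120+4=124
SUB r0, r0, #1 → r0=2-1=1
CMP r0, #1  (cmp 1,1)
BGT top: not taken
SUB r3, r3, #2 → r3=26-2=24
STR r3, [100] → M[100]=24
halt.

24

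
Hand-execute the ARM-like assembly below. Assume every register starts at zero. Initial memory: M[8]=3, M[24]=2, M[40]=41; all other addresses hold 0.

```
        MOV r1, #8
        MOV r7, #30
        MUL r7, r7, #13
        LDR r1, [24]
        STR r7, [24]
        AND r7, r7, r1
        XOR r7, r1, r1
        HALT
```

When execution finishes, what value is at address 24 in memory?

r1=8
r7=30
r7=30*13=390
r1=M[24]=2
STR r7, [24] → M[24]=390
r7=390&2=2
r7=2^2=0
halt.

390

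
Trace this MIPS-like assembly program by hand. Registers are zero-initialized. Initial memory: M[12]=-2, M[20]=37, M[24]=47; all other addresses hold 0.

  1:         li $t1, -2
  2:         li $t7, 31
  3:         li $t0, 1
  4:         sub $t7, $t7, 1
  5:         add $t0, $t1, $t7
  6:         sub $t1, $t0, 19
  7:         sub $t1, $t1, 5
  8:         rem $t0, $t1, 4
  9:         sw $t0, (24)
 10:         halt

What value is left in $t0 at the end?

0

after li $t1, -2: $t1=-2
after li $t7, 31: $t7=31
after li $t0, 1: $t0=1
after sub $t7, $t7, 1: $t7=31-1=30
after add $t0, $t1, $t7: $t0=(-2)+30=28
after sub $t1, $t0, 19: $t1=28-19=9
after sub $t1, $t1, 5: $t1=9-5=4
after rem $t0, $t1, 4: $t0=4%4=0
sw $t0, (24) → M[24]=0
halt.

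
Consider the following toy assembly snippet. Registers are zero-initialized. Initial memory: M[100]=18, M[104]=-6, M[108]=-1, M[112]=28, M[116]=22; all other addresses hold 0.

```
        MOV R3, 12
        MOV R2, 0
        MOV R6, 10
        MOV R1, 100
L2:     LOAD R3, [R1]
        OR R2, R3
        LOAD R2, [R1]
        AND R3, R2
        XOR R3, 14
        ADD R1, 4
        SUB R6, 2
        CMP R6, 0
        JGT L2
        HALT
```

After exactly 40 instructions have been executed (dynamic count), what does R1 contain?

R3=12
R2=0
R6=10
R1=100
R3=M[100]=18
R2=0|18=18
R2=M[100]=18
R3=18&18=18
R3=18^14=28
R1=100+4=104
R6=10-2=8
CMP R6, 0  (cmp 8,0)
JGT L2: taken
R3=M[104]=-6
R2=18|(-6)=-6
R2=M[104]=-6
R3=(-6)&(-6)=-6
R3=(-6)^14=-12
R1=104+4=108
R6=8-2=6
CMP R6, 0  (cmp 6,0)
JGT L2: taken
R3=M[108]=-1
R2=(-6)|(-1)=-1
R2=M[108]=-1
R3=(-1)&(-1)=-1
R3=(-1)^14=-15
R1=108+4=112
R6=6-2=4
CMP R6, 0  (cmp 4,0)
JGT L2: taken
R3=M[112]=28
R2=(-1)|28=-1
R2=M[112]=28
R3=28&28=28
R3=28^14=18
R1=112+4=116
R6=4-2=2
CMP R6, 0  (cmp 2,0)
JGT L2: taken
After step 40: R1 = 116.

116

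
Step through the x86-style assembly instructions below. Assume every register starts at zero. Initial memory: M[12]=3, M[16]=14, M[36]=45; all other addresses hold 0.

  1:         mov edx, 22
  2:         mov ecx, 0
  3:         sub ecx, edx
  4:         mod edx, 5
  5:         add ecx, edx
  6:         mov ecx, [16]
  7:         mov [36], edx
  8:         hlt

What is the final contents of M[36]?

after mov edx, 22: edx=22
after mov ecx, 0: ecx=0
after sub ecx, edx: ecx=0-22=-22
after mod edx, 5: edx=22%5=2
after add ecx, edx: ecx=(-22)+2=-20
after mov ecx, [16]: ecx=M[16]=14
mov [36], edx → M[36]=2
halt.

2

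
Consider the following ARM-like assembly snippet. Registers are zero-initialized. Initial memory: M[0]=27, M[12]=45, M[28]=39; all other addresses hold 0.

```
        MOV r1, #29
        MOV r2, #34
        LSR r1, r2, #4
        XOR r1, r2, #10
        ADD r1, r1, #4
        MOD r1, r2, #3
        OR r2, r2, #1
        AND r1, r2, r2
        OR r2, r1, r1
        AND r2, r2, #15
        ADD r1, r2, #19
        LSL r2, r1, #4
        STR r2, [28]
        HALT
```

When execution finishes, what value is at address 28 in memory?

MOV r1, #29 → r1=29
MOV r2, #34 → r2=34
LSR r1, r2, #4 → r1=34>>4=2
XOR r1, r2, #10 → r1=34^10=40
ADD r1, r1, #4 → r1=40+4=44
MOD r1, r2, #3 → r1=34%3=1
OR r2, r2, #1 → r2=34|1=35
AND r1, r2, r2 → r1=35&35=35
OR r2, r1, r1 → r2=35|35=35
AND r2, r2, #15 → r2=35&15=3
ADD r1, r2, #19 → r1=3+19=22
LSL r2, r1, #4 → r2=22<<4=352
STR r2, [28] → M[28]=352
halt.

352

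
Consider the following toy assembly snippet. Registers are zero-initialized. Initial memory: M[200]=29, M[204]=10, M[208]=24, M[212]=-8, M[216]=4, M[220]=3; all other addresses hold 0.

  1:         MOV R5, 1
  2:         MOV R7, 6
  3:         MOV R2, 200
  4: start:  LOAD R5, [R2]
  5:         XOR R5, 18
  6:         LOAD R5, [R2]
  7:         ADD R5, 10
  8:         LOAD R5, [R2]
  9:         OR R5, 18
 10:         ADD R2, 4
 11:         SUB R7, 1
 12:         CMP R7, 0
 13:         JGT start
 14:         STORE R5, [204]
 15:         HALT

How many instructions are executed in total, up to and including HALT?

after MOV R5, 1: R5=1
after MOV R7, 6: R7=6
after MOV R2, 200: R2=200
after LOAD R5, [R2]: R5=M[200]=29
after XOR R5, 18: R5=29^18=15
after LOAD R5, [R2]: R5=M[200]=29
after ADD R5, 10: R5=29+10=39
after LOAD R5, [R2]: R5=M[200]=29
after OR R5, 18: R5=29|18=31
after ADD R2, 4: R2=200+4=204
after SUB R7, 1: R7=6-1=5
CMP R7, 0  (cmp 5,0)
JGT start: taken
after LOAD R5, [R2]: R5=M[204]=10
after XOR R5, 18: R5=10^18=24
after LOAD R5, [R2]: R5=M[204]=10
after ADD R5, 10: R5=10+10=20
after LOAD R5, [R2]: R5=M[204]=10
after OR R5, 18: R5=10|18=26
after ADD R2, 4: R2=204+4=208
after SUB R7, 1: R7=5-1=4
CMP R7, 0  (cmp 4,0)
JGT start: taken
after LOAD R5, [R2]: R5=M[208]=24
after XOR R5, 18: R5=24^18=10
after LOAD R5, [R2]: R5=M[208]=24
after ADD R5, 10: R5=24+10=34
after LOAD R5, [R2]: R5=M[208]=24
after OR R5, 18: R5=24|18=26
after ADD R2, 4: R2=208+4=212
after SUB R7, 1: R7=4-1=3
CMP R7, 0  (cmp 3,0)
JGT start: taken
after LOAD R5, [R2]: R5=M[212]=-8
after XOR R5, 18: R5=(-8)^18=-22
after LOAD R5, [R2]: R5=M[212]=-8
after ADD R5, 10: R5=(-8)+10=2
after LOAD R5, [R2]: R5=M[212]=-8
after OR R5, 18: R5=(-8)|18=-6
after ADD R2, 4: R2=212+4=216
after SUB R7, 1: R7=3-1=2
CMP R7, 0  (cmp 2,0)
JGT start: taken
after LOAD R5, [R2]: R5=M[216]=4
after XOR R5, 18: R5=4^18=22
after LOAD R5, [R2]: R5=M[216]=4
after ADD R5, 10: R5=4+10=14
after LOAD R5, [R2]: R5=M[216]=4
after OR R5, 18: R5=4|18=22
after ADD R2, 4: R2=216+4=220
after SUB R7, 1: R7=2-1=1
CMP R7, 0  (cmp 1,0)
JGT start: taken
after LOAD R5, [R2]: R5=M[220]=3
after XOR R5, 18: R5=3^18=17
after LOAD R5, [R2]: R5=M[220]=3
after ADD R5, 10: R5=3+10=13
after LOAD R5, [R2]: R5=M[220]=3
after OR R5, 18: R5=3|18=19
after ADD R2, 4: R2=220+4=224
after SUB R7, 1: R7=1-1=0
CMP R7, 0  (cmp 0,0)
JGT start: not taken
STORE R5, [204] → M[204]=19
halt.
Total executed instructions: 65.

65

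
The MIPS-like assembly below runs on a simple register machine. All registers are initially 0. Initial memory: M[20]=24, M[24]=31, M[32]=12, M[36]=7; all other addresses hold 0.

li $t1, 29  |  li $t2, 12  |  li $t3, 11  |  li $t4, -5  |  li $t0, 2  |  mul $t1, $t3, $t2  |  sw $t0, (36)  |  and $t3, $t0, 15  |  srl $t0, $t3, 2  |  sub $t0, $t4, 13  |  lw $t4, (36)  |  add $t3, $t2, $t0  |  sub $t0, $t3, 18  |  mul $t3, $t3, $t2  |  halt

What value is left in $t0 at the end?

li $t1, 29 → $t1=29
li $t2, 12 → $t2=12
li $t3, 11 → $t3=11
li $t4, -5 → $t4=-5
li $t0, 2 → $t0=2
mul $t1, $t3, $t2 → $t1=11*12=132
sw $t0, (36) → M[36]=2
and $t3, $t0, 15 → $t3=2&15=2
srl $t0, $t3, 2 → $t0=2>>2=0
sub $t0, $t4, 13 → $t0=(-5)-13=-18
lw $t4, (36) → $t4=M[36]=2
add $t3, $t2, $t0 → $t3=12+(-18)=-6
sub $t0, $t3, 18 → $t0=(-6)-18=-24
mul $t3, $t3, $t2 → $t3=(-6)*12=-72
halt.

-24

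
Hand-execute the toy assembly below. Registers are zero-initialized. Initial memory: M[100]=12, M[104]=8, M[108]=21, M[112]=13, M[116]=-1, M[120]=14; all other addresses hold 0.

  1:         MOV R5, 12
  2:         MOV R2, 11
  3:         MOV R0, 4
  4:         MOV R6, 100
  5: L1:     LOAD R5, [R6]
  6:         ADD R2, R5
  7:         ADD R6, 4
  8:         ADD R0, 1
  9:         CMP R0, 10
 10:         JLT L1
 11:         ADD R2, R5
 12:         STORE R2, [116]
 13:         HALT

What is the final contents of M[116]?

92

R5=12
R2=11
R0=4
R6=100
R5=M[100]=12
R2=11+12=23
R6=100+4=104
R0=4+1=5
CMP R0, 10  (cmp 5,10)
JLT L1: taken
R5=M[104]=8
R2=23+8=31
R6=104+4=108
R0=5+1=6
CMP R0, 10  (cmp 6,10)
JLT L1: taken
R5=M[108]=21
R2=31+21=52
R6=108+4=112
R0=6+1=7
CMP R0, 10  (cmp 7,10)
JLT L1: taken
R5=M[112]=13
R2=52+13=65
R6=112+4=116
R0=7+1=8
CMP R0, 10  (cmp 8,10)
JLT L1: taken
R5=M[116]=-1
R2=65+(-1)=64
R6=116+4=120
R0=8+1=9
CMP R0, 10  (cmp 9,10)
JLT L1: taken
R5=M[120]=14
R2=64+14=78
R6=120+4=124
R0=9+1=10
CMP R0, 10  (cmp 10,10)
JLT L1: not taken
R2=78+14=92
STORE R2, [116] → M[116]=92
halt.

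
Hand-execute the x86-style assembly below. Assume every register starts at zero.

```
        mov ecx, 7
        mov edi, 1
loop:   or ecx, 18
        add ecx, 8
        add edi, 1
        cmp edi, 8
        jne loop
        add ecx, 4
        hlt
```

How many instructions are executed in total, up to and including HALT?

39

mov ecx, 7 → ecx=7
mov edi, 1 → edi=1
or ecx, 18 → ecx=7|18=23
add ecx, 8 → ecx=23+8=31
add edi, 1 → edi=1+1=2
cmp edi, 8  (cmp 2,8)
jne loop: taken
or ecx, 18 → ecx=31|18=31
add ecx, 8 → ecx=31+8=39
add edi, 1 → edi=2+1=3
cmp edi, 8  (cmp 3,8)
jne loop: taken
or ecx, 18 → ecx=39|18=55
add ecx, 8 → ecx=55+8=63
add edi, 1 → edi=3+1=4
cmp edi, 8  (cmp 4,8)
jne loop: taken
or ecx, 18 → ecx=63|18=63
add ecx, 8 → ecx=63+8=71
add edi, 1 → edi=4+1=5
cmp edi, 8  (cmp 5,8)
jne loop: taken
or ecx, 18 → ecx=71|18=87
add ecx, 8 → ecx=87+8=95
add edi, 1 → edi=5+1=6
cmp edi, 8  (cmp 6,8)
jne loop: taken
or ecx, 18 → ecx=95|18=95
add ecx, 8 → ecx=95+8=103
add edi, 1 → edi=6+1=7
cmp edi, 8  (cmp 7,8)
jne loop: taken
or ecx, 18 → ecx=103|18=119
add ecx, 8 → ecx=119+8=127
add edi, 1 → edi=7+1=8
cmp edi, 8  (cmp 8,8)
jne loop: not taken
add ecx, 4 → ecx=127+4=131
halt.
Total executed instructions: 39.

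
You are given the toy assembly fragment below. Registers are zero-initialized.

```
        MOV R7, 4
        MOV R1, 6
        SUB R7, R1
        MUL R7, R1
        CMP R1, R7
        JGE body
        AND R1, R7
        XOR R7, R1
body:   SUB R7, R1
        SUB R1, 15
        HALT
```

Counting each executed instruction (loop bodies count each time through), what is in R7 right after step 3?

MOV R7, 4 → R7=4
MOV R1, 6 → R1=6
SUB R7, R1 → R7=4-6=-2
After step 3: R7 = -2.

-2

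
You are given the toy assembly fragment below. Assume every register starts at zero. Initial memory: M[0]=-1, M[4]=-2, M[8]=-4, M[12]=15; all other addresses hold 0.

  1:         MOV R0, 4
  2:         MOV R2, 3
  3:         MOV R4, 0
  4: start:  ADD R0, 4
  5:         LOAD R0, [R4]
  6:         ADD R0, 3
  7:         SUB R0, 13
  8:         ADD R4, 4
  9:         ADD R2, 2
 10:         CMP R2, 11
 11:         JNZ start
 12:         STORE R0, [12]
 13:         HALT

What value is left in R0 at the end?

MOV R0, 4 → R0=4
MOV R2, 3 → R2=3
MOV R4, 0 → R4=0
ADD R0, 4 → R0=4+4=8
LOAD R0, [R4] → R0=M[0]=-1
ADD R0, 3 → R0=(-1)+3=2
SUB R0, 13 → R0=2-13=-11
ADD R4, 4 → R4=0+4=4
ADD R2, 2 → R2=3+2=5
CMP R2, 11  (cmp 5,11)
JNZ start: taken
ADD R0, 4 → R0=(-11)+4=-7
LOAD R0, [R4] → R0=M[4]=-2
ADD R0, 3 → R0=(-2)+3=1
SUB R0, 13 → R0=1-13=-12
ADD R4, 4 → R4=4+4=8
ADD R2, 2 → R2=5+2=7
CMP R2, 11  (cmp 7,11)
JNZ start: taken
ADD R0, 4 → R0=(-12)+4=-8
LOAD R0, [R4] → R0=M[8]=-4
ADD R0, 3 → R0=(-4)+3=-1
SUB R0, 13 → R0=(-1)-13=-14
ADD R4, 4 → R4=8+4=12
ADD R2, 2 → R2=7+2=9
CMP R2, 11  (cmp 9,11)
JNZ start: taken
ADD R0, 4 → R0=(-14)+4=-10
LOAD R0, [R4] → R0=M[12]=15
ADD R0, 3 → R0=15+3=18
SUB R0, 13 → R0=18-13=5
ADD R4, 4 → R4=12+4=16
ADD R2, 2 → R2=9+2=11
CMP R2, 11  (cmp 11,11)
JNZ start: not taken
STORE R0, [12] → M[12]=5
halt.

5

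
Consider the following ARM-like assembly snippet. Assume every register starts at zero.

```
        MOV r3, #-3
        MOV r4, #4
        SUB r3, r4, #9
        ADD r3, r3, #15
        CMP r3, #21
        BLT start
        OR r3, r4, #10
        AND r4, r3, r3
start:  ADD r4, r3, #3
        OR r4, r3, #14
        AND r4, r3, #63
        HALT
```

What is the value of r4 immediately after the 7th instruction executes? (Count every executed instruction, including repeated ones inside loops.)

13

MOV r3, #-3 → r3=-3
MOV r4, #4 → r4=4
SUB r3, r4, #9 → r3=4-9=-5
ADD r3, r3, #15 → r3=(-5)+15=10
CMP r3, #21  (cmp 10,21)
BLT start: taken
ADD r4, r3, #3 → r4=10+3=13
After step 7: r4 = 13.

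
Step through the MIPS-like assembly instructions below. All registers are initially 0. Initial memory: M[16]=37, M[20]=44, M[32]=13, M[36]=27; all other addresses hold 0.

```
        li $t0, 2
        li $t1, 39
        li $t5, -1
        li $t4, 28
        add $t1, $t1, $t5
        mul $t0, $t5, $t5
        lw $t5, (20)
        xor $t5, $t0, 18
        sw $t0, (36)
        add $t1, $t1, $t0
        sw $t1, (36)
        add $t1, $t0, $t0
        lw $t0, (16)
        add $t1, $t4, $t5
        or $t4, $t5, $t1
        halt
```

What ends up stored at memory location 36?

39

$t0=2
$t1=39
$t5=-1
$t4=28
$t1=39+(-1)=38
$t0=(-1)*(-1)=1
$t5=M[20]=44
$t5=1^18=19
sw $t0, (36) → M[36]=1
$t1=38+1=39
sw $t1, (36) → M[36]=39
$t1=1+1=2
$t0=M[16]=37
$t1=28+19=47
$t4=19|47=63
halt.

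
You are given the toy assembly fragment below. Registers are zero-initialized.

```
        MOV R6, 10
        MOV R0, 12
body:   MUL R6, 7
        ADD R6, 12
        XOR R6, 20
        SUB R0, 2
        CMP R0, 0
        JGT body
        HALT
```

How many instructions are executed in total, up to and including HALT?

39

R6=10
R0=12
R6=10*7=70
R6=70+12=82
R6=82^20=70
R0=12-2=10
CMP R0, 0  (cmp 10,0)
JGT body: taken
R6=70*7=490
R6=490+12=502
R6=502^20=482
R0=10-2=8
CMP R0, 0  (cmp 8,0)
JGT body: taken
R6=482*7=3374
R6=3374+12=3386
R6=3386^20=3374
R0=8-2=6
CMP R0, 0  (cmp 6,0)
JGT body: taken
R6=3374*7=23618
R6=23618+12=23630
R6=23630^20=23642
R0=6-2=4
CMP R0, 0  (cmp 4,0)
JGT body: taken
R6=23642*7=165494
R6=165494+12=165506
R6=165506^20=165526
R0=4-2=2
CMP R0, 0  (cmp 2,0)
JGT body: taken
R6=165526*7=1158682
R6=1158682+12=1158694
R6=1158694^20=1158706
R0=2-2=0
CMP R0, 0  (cmp 0,0)
JGT body: not taken
halt.
Total executed instructions: 39.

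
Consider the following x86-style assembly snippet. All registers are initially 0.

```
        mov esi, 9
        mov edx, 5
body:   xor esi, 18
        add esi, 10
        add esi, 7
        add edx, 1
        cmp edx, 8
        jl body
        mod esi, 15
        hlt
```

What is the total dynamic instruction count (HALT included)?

22

esi=9
edx=5
esi=9^18=27
esi=27+10=37
esi=37+7=44
edx=5+1=6
cmp edx, 8  (cmp 6,8)
jl body: taken
esi=44^18=62
esi=62+10=72
esi=72+7=79
edx=6+1=7
cmp edx, 8  (cmp 7,8)
jl body: taken
esi=79^18=93
esi=93+10=103
esi=103+7=110
edx=7+1=8
cmp edx, 8  (cmp 8,8)
jl body: not taken
esi=110%15=5
halt.
Total executed instructions: 22.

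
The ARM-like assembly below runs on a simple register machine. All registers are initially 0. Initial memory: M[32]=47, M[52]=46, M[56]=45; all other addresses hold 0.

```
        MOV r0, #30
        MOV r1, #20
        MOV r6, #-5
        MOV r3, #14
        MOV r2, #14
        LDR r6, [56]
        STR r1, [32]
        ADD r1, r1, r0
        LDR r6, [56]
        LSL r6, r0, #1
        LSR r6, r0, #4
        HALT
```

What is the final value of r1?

50

MOV r0, #30 → r0=30
MOV r1, #20 → r1=20
MOV r6, #-5 → r6=-5
MOV r3, #14 → r3=14
MOV r2, #14 → r2=14
LDR r6, [56] → r6=M[56]=45
STR r1, [32] → M[32]=20
ADD r1, r1, r0 → r1=20+30=50
LDR r6, [56] → r6=M[56]=45
LSL r6, r0, #1 → r6=30<<1=60
LSR r6, r0, #4 → r6=30>>4=1
halt.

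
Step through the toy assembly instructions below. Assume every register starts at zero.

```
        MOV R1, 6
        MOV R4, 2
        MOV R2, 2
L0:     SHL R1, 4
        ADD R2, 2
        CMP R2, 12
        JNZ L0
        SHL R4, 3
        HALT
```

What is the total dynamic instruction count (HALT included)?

25

R1=6
R4=2
R2=2
R1=6<<4=96
R2=2+2=4
CMP R2, 12  (cmp 4,12)
JNZ L0: taken
R1=96<<4=1536
R2=4+2=6
CMP R2, 12  (cmp 6,12)
JNZ L0: taken
R1=1536<<4=24576
R2=6+2=8
CMP R2, 12  (cmp 8,12)
JNZ L0: taken
R1=24576<<4=393216
R2=8+2=10
CMP R2, 12  (cmp 10,12)
JNZ L0: taken
R1=393216<<4=6291456
R2=10+2=12
CMP R2, 12  (cmp 12,12)
JNZ L0: not taken
R4=2<<3=16
halt.
Total executed instructions: 25.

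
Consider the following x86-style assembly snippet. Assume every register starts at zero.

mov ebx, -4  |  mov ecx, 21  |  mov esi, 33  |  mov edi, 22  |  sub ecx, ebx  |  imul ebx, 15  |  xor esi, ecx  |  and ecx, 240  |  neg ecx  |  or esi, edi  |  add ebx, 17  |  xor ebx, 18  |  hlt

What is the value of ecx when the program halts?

ebx=-4
ecx=21
esi=33
edi=22
ecx=21-(-4)=25
ebx=(-4)*15=-60
esi=33^25=56
ecx=25&240=16
ecx=-(16)=-16
esi=56|22=62
ebx=(-60)+17=-43
ebx=(-43)^18=-57
halt.

-16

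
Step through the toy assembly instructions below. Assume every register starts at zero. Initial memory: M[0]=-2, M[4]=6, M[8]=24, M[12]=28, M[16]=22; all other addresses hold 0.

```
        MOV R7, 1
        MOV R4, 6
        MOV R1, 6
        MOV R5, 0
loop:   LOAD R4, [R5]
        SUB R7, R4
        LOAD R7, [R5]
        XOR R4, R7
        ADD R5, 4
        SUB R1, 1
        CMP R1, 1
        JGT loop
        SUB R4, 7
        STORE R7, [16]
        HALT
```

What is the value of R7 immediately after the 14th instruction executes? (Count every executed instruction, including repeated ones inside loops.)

MOV R7, 1 → R7=1
MOV R4, 6 → R4=6
MOV R1, 6 → R1=6
MOV R5, 0 → R5=0
LOAD R4, [R5] → R4=M[0]=-2
SUB R7, R4 → R7=1-(-2)=3
LOAD R7, [R5] → R7=M[0]=-2
XOR R4, R7 → R4=(-2)^(-2)=0
ADD R5, 4 → R5=0+4=4
SUB R1, 1 → R1=6-1=5
CMP R1, 1  (cmp 5,1)
JGT loop: taken
LOAD R4, [R5] → R4=M[4]=6
SUB R7, R4 → R7=(-2)-6=-8
After step 14: R7 = -8.

-8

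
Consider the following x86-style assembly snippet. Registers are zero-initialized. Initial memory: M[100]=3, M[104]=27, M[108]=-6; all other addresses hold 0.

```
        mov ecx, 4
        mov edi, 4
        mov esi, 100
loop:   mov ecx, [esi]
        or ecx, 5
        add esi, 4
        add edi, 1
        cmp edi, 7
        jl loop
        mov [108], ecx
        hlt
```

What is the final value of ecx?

-1

mov ecx, 4 → ecx=4
mov edi, 4 → edi=4
mov esi, 100 → esi=100
mov ecx, [esi] → ecx=M[100]=3
or ecx, 5 → ecx=3|5=7
add esi, 4 → esi=100+4=104
add edi, 1 → edi=4+1=5
cmp edi, 7  (cmp 5,7)
jl loop: taken
mov ecx, [esi] → ecx=M[104]=27
or ecx, 5 → ecx=27|5=31
add esi, 4 → esi=104+4=108
add edi, 1 → edi=5+1=6
cmp edi, 7  (cmp 6,7)
jl loop: taken
mov ecx, [esi] → ecx=M[108]=-6
or ecx, 5 → ecx=(-6)|5=-1
add esi, 4 → esi=108+4=112
add edi, 1 → edi=6+1=7
cmp edi, 7  (cmp 7,7)
jl loop: not taken
mov [108], ecx → M[108]=-1
halt.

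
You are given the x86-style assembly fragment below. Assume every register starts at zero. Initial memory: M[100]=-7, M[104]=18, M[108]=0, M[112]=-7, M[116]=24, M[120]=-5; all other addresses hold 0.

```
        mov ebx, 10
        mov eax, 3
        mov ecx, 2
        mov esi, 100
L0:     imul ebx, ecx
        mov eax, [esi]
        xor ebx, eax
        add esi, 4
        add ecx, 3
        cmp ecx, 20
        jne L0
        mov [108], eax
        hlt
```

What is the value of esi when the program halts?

124

mov ebx, 10 → ebx=10
mov eax, 3 → eax=3
mov ecx, 2 → ecx=2
mov esi, 100 → esi=100
imul ebx, ecx → ebx=10*2=20
mov eax, [esi] → eax=M[100]=-7
xor ebx, eax → ebx=20^(-7)=-19
add esi, 4 → esi=100+4=104
add ecx, 3 → ecx=2+3=5
cmp ecx, 20  (cmp 5,20)
jne L0: taken
imul ebx, ecx → ebx=(-19)*5=-95
mov eax, [esi] → eax=M[104]=18
xor ebx, eax → ebx=(-95)^18=-77
add esi, 4 → esi=104+4=108
add ecx, 3 → ecx=5+3=8
cmp ecx, 20  (cmp 8,20)
jne L0: taken
imul ebx, ecx → ebx=(-77)*8=-616
mov eax, [esi] → eax=M[108]=0
xor ebx, eax → ebx=(-616)^0=-616
add esi, 4 → esi=108+4=112
add ecx, 3 → ecx=8+3=11
cmp ecx, 20  (cmp 11,20)
jne L0: taken
imul ebx, ecx → ebx=(-616)*11=-6776
mov eax, [esi] → eax=M[112]=-7
xor ebx, eax → ebx=(-6776)^(-7)=6769
add esi, 4 → esi=112+4=116
add ecx, 3 → ecx=11+3=14
cmp ecx, 20  (cmp 14,20)
jne L0: taken
imul ebx, ecx → ebx=6769*14=94766
mov eax, [esi] → eax=M[116]=24
xor ebx, eax → ebx=94766^24=94774
add esi, 4 → esi=116+4=120
add ecx, 3 → ecx=14+3=17
cmp ecx, 20  (cmp 17,20)
jne L0: taken
imul ebx, ecx → ebx=94774*17=1611158
mov eax, [esi] → eax=M[120]=-5
xor ebx, eax → ebx=1611158^(-5)=-1611155
add esi, 4 → esi=120+4=124
add ecx, 3 → ecx=17+3=20
cmp ecx, 20  (cmp 20,20)
jne L0: not taken
mov [108], eax → M[108]=-5
halt.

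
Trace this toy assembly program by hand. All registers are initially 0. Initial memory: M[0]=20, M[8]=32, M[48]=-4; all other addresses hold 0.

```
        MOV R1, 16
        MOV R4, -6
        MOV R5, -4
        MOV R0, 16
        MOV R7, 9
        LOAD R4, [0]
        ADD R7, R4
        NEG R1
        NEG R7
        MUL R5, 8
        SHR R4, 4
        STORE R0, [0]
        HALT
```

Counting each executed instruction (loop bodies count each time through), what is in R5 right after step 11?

-32

R1=16
R4=-6
R5=-4
R0=16
R7=9
R4=M[0]=20
R7=9+20=29
R1=-(16)=-16
R7=-(29)=-29
R5=(-4)*8=-32
R4=20>>4=1
After step 11: R5 = -32.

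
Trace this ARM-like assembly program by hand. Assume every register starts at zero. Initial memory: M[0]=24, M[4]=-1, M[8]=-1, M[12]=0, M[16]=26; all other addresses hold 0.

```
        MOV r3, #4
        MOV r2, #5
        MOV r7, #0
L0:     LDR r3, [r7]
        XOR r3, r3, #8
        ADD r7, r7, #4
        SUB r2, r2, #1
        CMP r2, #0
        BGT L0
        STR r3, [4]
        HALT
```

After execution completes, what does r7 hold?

MOV r3, #4 → r3=4
MOV r2, #5 → r2=5
MOV r7, #0 → r7=0
LDR r3, [r7] → r3=M[0]=24
XOR r3, r3, #8 → r3=24^8=16
ADD r7, r7, #4 → r7=0+4=4
SUB r2, r2, #1 → r2=5-1=4
CMP r2, #0  (cmp 4,0)
BGT L0: taken
LDR r3, [r7] → r3=M[4]=-1
XOR r3, r3, #8 → r3=(-1)^8=-9
ADD r7, r7, #4 → r7=4+4=8
SUB r2, r2, #1 → r2=4-1=3
CMP r2, #0  (cmp 3,0)
BGT L0: taken
LDR r3, [r7] → r3=M[8]=-1
XOR r3, r3, #8 → r3=(-1)^8=-9
ADD r7, r7, #4 → r7=8+4=12
SUB r2, r2, #1 → r2=3-1=2
CMP r2, #0  (cmp 2,0)
BGT L0: taken
LDR r3, [r7] → r3=M[12]=0
XOR r3, r3, #8 → r3=0^8=8
ADD r7, r7, #4 → r7=12+4=16
SUB r2, r2, #1 → r2=2-1=1
CMP r2, #0  (cmp 1,0)
BGT L0: taken
LDR r3, [r7] → r3=M[16]=26
XOR r3, r3, #8 → r3=26^8=18
ADD r7, r7, #4 → r7=16+4=20
SUB r2, r2, #1 → r2=1-1=0
CMP r2, #0  (cmp 0,0)
BGT L0: not taken
STR r3, [4] → M[4]=18
halt.

20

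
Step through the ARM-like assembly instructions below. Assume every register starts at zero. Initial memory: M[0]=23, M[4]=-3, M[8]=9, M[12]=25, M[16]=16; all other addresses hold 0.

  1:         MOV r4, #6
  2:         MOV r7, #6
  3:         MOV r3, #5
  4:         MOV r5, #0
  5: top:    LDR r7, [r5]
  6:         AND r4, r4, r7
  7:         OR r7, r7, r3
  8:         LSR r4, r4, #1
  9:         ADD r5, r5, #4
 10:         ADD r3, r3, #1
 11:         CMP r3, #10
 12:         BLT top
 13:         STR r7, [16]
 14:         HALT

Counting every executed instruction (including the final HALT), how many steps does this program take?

46

MOV r4, #6 → r4=6
MOV r7, #6 → r7=6
MOV r3, #5 → r3=5
MOV r5, #0 → r5=0
LDR r7, [r5] → r7=M[0]=23
AND r4, r4, r7 → r4=6&23=6
OR r7, r7, r3 → r7=23|5=23
LSR r4, r4, #1 → r4=6>>1=3
ADD r5, r5, #4 → r5=0+4=4
ADD r3, r3, #1 → r3=5+1=6
CMP r3, #10  (cmp 6,10)
BLT top: taken
LDR r7, [r5] → r7=M[4]=-3
AND r4, r4, r7 → r4=3&(-3)=1
OR r7, r7, r3 → r7=(-3)|6=-1
LSR r4, r4, #1 → r4=1>>1=0
ADD r5, r5, #4 → r5=4+4=8
ADD r3, r3, #1 → r3=6+1=7
CMP r3, #10  (cmp 7,10)
BLT top: taken
LDR r7, [r5] → r7=M[8]=9
AND r4, r4, r7 → r4=0&9=0
OR r7, r7, r3 → r7=9|7=15
LSR r4, r4, #1 → r4=0>>1=0
ADD r5, r5, #4 → r5=8+4=12
ADD r3, r3, #1 → r3=7+1=8
CMP r3, #10  (cmp 8,10)
BLT top: taken
LDR r7, [r5] → r7=M[12]=25
AND r4, r4, r7 → r4=0&25=0
OR r7, r7, r3 → r7=25|8=25
LSR r4, r4, #1 → r4=0>>1=0
ADD r5, r5, #4 → r5=12+4=16
ADD r3, r3, #1 → r3=8+1=9
CMP r3, #10  (cmp 9,10)
BLT top: taken
LDR r7, [r5] → r7=M[16]=16
AND r4, r4, r7 → r4=0&16=0
OR r7, r7, r3 → r7=16|9=25
LSR r4, r4, #1 → r4=0>>1=0
ADD r5, r5, #4 → r5=16+4=20
ADD r3, r3, #1 → r3=9+1=10
CMP r3, #10  (cmp 10,10)
BLT top: not taken
STR r7, [16] → M[16]=25
halt.
Total executed instructions: 46.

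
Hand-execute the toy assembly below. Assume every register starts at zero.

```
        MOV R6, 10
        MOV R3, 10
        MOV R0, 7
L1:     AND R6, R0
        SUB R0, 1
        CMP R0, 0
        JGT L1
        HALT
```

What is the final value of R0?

after MOV R6, 10: R6=10
after MOV R3, 10: R3=10
after MOV R0, 7: R0=7
after AND R6, R0: R6=10&7=2
after SUB R0, 1: R0=7-1=6
CMP R0, 0  (cmp 6,0)
JGT L1: taken
after AND R6, R0: R6=2&6=2
after SUB R0, 1: R0=6-1=5
CMP R0, 0  (cmp 5,0)
JGT L1: taken
after AND R6, R0: R6=2&5=0
after SUB R0, 1: R0=5-1=4
CMP R0, 0  (cmp 4,0)
JGT L1: taken
after AND R6, R0: R6=0&4=0
after SUB R0, 1: R0=4-1=3
CMP R0, 0  (cmp 3,0)
JGT L1: taken
after AND R6, R0: R6=0&3=0
after SUB R0, 1: R0=3-1=2
CMP R0, 0  (cmp 2,0)
JGT L1: taken
after AND R6, R0: R6=0&2=0
after SUB R0, 1: R0=2-1=1
CMP R0, 0  (cmp 1,0)
JGT L1: taken
after AND R6, R0: R6=0&1=0
after SUB R0, 1: R0=1-1=0
CMP R0, 0  (cmp 0,0)
JGT L1: not taken
halt.

0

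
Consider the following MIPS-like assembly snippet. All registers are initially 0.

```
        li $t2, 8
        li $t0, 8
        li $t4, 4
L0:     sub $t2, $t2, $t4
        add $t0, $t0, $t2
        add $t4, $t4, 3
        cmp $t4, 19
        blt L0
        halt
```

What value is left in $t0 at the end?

-72

after li $t2, 8: $t2=8
after li $t0, 8: $t0=8
after li $t4, 4: $t4=4
after sub $t2, $t2, $t4: $t2=8-4=4
after add $t0, $t0, $t2: $t0=8+4=12
after add $t4, $t4, 3: $t4=4+3=7
cmp $t4, 19  (cmp 7,19)
blt L0: taken
after sub $t2, $t2, $t4: $t2=4-7=-3
after add $t0, $t0, $t2: $t0=12+(-3)=9
after add $t4, $t4, 3: $t4=7+3=10
cmp $t4, 19  (cmp 10,19)
blt L0: taken
after sub $t2, $t2, $t4: $t2=(-3)-10=-13
after add $t0, $t0, $t2: $t0=9+(-13)=-4
after add $t4, $t4, 3: $t4=10+3=13
cmp $t4, 19  (cmp 13,19)
blt L0: taken
after sub $t2, $t2, $t4: $t2=(-13)-13=-26
after add $t0, $t0, $t2: $t0=(-4)+(-26)=-30
after add $t4, $t4, 3: $t4=13+3=16
cmp $t4, 19  (cmp 16,19)
blt L0: taken
after sub $t2, $t2, $t4: $t2=(-26)-16=-42
after add $t0, $t0, $t2: $t0=(-30)+(-42)=-72
after add $t4, $t4, 3: $t4=16+3=19
cmp $t4, 19  (cmp 19,19)
blt L0: not taken
halt.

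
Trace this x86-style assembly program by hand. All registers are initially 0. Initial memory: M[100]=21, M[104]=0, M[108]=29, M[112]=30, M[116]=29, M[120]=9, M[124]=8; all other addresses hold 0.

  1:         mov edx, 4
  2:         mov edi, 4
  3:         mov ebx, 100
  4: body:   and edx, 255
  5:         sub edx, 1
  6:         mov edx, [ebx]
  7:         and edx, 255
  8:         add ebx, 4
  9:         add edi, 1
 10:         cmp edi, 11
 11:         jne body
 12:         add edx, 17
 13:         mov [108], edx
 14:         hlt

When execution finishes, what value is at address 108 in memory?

after mov edx, 4: edx=4
after mov edi, 4: edi=4
after mov ebx, 100: ebx=100
after and edx, 255: edx=4&255=4
after sub edx, 1: edx=4-1=3
after mov edx, [ebx]: edx=M[100]=21
after and edx, 255: edx=21&255=21
after add ebx, 4: ebx=100+4=104
after add edi, 1: edi=4+1=5
cmp edi, 11  (cmp 5,11)
jne body: taken
after and edx, 255: edx=21&255=21
after sub edx, 1: edx=21-1=20
after mov edx, [ebx]: edx=M[104]=0
after and edx, 255: edx=0&255=0
after add ebx, 4: ebx=104+4=108
after add edi, 1: edi=5+1=6
cmp edi, 11  (cmp 6,11)
jne body: taken
after and edx, 255: edx=0&255=0
after sub edx, 1: edx=0-1=-1
after mov edx, [ebx]: edx=M[108]=29
after and edx, 255: edx=29&255=29
after add ebx, 4: ebx=108+4=112
after add edi, 1: edi=6+1=7
cmp edi, 11  (cmp 7,11)
jne body: taken
after and edx, 255: edx=29&255=29
after sub edx, 1: edx=29-1=28
after mov edx, [ebx]: edx=M[112]=30
after and edx, 255: edx=30&255=30
after add ebx, 4: ebx=112+4=116
after add edi, 1: edi=7+1=8
cmp edi, 11  (cmp 8,11)
jne body: taken
after and edx, 255: edx=30&255=30
after sub edx, 1: edx=30-1=29
after mov edx, [ebx]: edx=M[116]=29
after and edx, 255: edx=29&255=29
after add ebx, 4: ebx=116+4=120
after add edi, 1: edi=8+1=9
cmp edi, 11  (cmp 9,11)
jne body: taken
after and edx, 255: edx=29&255=29
after sub edx, 1: edx=29-1=28
after mov edx, [ebx]: edx=M[120]=9
after and edx, 255: edx=9&255=9
after add ebx, 4: ebx=120+4=124
after add edi, 1: edi=9+1=10
cmp edi, 11  (cmp 10,11)
jne body: taken
after and edx, 255: edx=9&255=9
after sub edx, 1: edx=9-1=8
after mov edx, [ebx]: edx=M[124]=8
after and edx, 255: edx=8&255=8
after add ebx, 4: ebx=124+4=128
after add edi, 1: edi=10+1=11
cmp edi, 11  (cmp 11,11)
jne body: not taken
after add edx, 17: edx=8+17=25
mov [108], edx → M[108]=25
halt.

25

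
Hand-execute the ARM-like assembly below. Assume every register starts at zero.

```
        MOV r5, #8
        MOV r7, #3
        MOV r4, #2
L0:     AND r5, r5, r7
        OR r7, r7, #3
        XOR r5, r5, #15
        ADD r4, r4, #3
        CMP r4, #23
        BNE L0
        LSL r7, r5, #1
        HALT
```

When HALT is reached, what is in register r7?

MOV r5, #8 → r5=8
MOV r7, #3 → r7=3
MOV r4, #2 → r4=2
AND r5, r5, r7 → r5=8&3=0
OR r7, r7, #3 → r7=3|3=3
XOR r5, r5, #15 → r5=0^15=15
ADD r4, r4, #3 → r4=2+3=5
CMP r4, #23  (cmp 5,23)
BNE L0: taken
AND r5, r5, r7 → r5=15&3=3
OR r7, r7, #3 → r7=3|3=3
XOR r5, r5, #15 → r5=3^15=12
ADD r4, r4, #3 → r4=5+3=8
CMP r4, #23  (cmp 8,23)
BNE L0: taken
AND r5, r5, r7 → r5=12&3=0
OR r7, r7, #3 → r7=3|3=3
XOR r5, r5, #15 → r5=0^15=15
ADD r4, r4, #3 → r4=8+3=11
CMP r4, #23  (cmp 11,23)
BNE L0: taken
AND r5, r5, r7 → r5=15&3=3
OR r7, r7, #3 → r7=3|3=3
XOR r5, r5, #15 → r5=3^15=12
ADD r4, r4, #3 → r4=11+3=14
CMP r4, #23  (cmp 14,23)
BNE L0: taken
AND r5, r5, r7 → r5=12&3=0
OR r7, r7, #3 → r7=3|3=3
XOR r5, r5, #15 → r5=0^15=15
ADD r4, r4, #3 → r4=14+3=17
CMP r4, #23  (cmp 17,23)
BNE L0: taken
AND r5, r5, r7 → r5=15&3=3
OR r7, r7, #3 → r7=3|3=3
XOR r5, r5, #15 → r5=3^15=12
ADD r4, r4, #3 → r4=17+3=20
CMP r4, #23  (cmp 20,23)
BNE L0: taken
AND r5, r5, r7 → r5=12&3=0
OR r7, r7, #3 → r7=3|3=3
XOR r5, r5, #15 → r5=0^15=15
ADD r4, r4, #3 → r4=20+3=23
CMP r4, #23  (cmp 23,23)
BNE L0: not taken
LSL r7, r5, #1 → r7=15<<1=30
halt.

30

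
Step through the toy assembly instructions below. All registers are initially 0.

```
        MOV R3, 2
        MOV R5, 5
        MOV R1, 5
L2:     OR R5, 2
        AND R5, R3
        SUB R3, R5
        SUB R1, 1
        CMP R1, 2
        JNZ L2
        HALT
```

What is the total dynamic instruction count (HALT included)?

R3=2
R5=5
R1=5
R5=5|2=7
R5=7&2=2
R3=2-2=0
R1=5-1=4
CMP R1, 2  (cmp 4,2)
JNZ L2: taken
R5=2|2=2
R5=2&0=0
R3=0-0=0
R1=4-1=3
CMP R1, 2  (cmp 3,2)
JNZ L2: taken
R5=0|2=2
R5=2&0=0
R3=0-0=0
R1=3-1=2
CMP R1, 2  (cmp 2,2)
JNZ L2: not taken
halt.
Total executed instructions: 22.

22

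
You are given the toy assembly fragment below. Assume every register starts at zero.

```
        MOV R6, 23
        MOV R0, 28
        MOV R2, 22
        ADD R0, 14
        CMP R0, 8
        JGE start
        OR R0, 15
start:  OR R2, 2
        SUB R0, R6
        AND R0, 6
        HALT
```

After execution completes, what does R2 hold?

22

after MOV R6, 23: R6=23
after MOV R0, 28: R0=28
after MOV R2, 22: R2=22
after ADD R0, 14: R0=28+14=42
CMP R0, 8  (cmp 42,8)
JGE start: taken
after OR R2, 2: R2=22|2=22
after SUB R0, R6: R0=42-23=19
after AND R0, 6: R0=19&6=2
halt.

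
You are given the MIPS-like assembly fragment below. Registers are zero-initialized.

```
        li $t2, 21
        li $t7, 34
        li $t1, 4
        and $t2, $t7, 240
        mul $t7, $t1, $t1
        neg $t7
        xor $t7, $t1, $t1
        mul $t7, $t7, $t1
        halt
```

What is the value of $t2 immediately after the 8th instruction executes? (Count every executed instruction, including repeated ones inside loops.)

32

li $t2, 21 → $t2=21
li $t7, 34 → $t7=34
li $t1, 4 → $t1=4
and $t2, $t7, 240 → $t2=34&240=32
mul $t7, $t1, $t1 → $t7=4*4=16
neg $t7 → $t7=-(16)=-16
xor $t7, $t1, $t1 → $t7=4^4=0
mul $t7, $t7, $t1 → $t7=0*4=0
After step 8: $t2 = 32.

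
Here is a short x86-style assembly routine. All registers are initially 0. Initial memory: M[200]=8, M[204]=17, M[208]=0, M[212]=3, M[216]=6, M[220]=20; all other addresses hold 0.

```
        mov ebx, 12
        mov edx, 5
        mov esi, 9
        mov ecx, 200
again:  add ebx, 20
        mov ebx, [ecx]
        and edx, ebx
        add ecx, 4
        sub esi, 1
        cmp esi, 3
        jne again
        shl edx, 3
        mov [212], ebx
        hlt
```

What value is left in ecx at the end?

mov ebx, 12 → ebx=12
mov edx, 5 → edx=5
mov esi, 9 → esi=9
mov ecx, 200 → ecx=200
add ebx, 20 → ebx=12+20=32
mov ebx, [ecx] → ebx=M[200]=8
and edx, ebx → edx=5&8=0
add ecx, 4 → ecx=200+4=204
sub esi, 1 → esi=9-1=8
cmp esi, 3  (cmp 8,3)
jne again: taken
add ebx, 20 → ebx=8+20=28
mov ebx, [ecx] → ebx=M[204]=17
and edx, ebx → edx=0&17=0
add ecx, 4 → ecx=204+4=208
sub esi, 1 → esi=8-1=7
cmp esi, 3  (cmp 7,3)
jne again: taken
add ebx, 20 → ebx=17+20=37
mov ebx, [ecx] → ebx=M[208]=0
and edx, ebx → edx=0&0=0
add ecx, 4 → ecx=208+4=212
sub esi, 1 → esi=7-1=6
cmp esi, 3  (cmp 6,3)
jne again: taken
add ebx, 20 → ebx=0+20=20
mov ebx, [ecx] → ebx=M[212]=3
and edx, ebx → edx=0&3=0
add ecx, 4 → ecx=212+4=216
sub esi, 1 → esi=6-1=5
cmp esi, 3  (cmp 5,3)
jne again: taken
add ebx, 20 → ebx=3+20=23
mov ebx, [ecx] → ebx=M[216]=6
and edx, ebx → edx=0&6=0
add ecx, 4 → ecx=216+4=220
sub esi, 1 → esi=5-1=4
cmp esi, 3  (cmp 4,3)
jne again: taken
add ebx, 20 → ebx=6+20=26
mov ebx, [ecx] → ebx=M[220]=20
and edx, ebx → edx=0&20=0
add ecx, 4 → ecx=220+4=224
sub esi, 1 → esi=4-1=3
cmp esi, 3  (cmp 3,3)
jne again: not taken
shl edx, 3 → edx=0<<3=0
mov [212], ebx → M[212]=20
halt.

224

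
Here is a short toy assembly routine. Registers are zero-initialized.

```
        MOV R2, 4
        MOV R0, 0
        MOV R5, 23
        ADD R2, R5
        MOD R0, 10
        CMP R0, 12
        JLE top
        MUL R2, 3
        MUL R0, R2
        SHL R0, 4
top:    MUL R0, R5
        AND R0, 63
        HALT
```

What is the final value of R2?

27

after MOV R2, 4: R2=4
after MOV R0, 0: R0=0
after MOV R5, 23: R5=23
after ADD R2, R5: R2=4+23=27
after MOD R0, 10: R0=0%10=0
CMP R0, 12  (cmp 0,12)
JLE top: taken
after MUL R0, R5: R0=0*23=0
after AND R0, 63: R0=0&63=0
halt.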